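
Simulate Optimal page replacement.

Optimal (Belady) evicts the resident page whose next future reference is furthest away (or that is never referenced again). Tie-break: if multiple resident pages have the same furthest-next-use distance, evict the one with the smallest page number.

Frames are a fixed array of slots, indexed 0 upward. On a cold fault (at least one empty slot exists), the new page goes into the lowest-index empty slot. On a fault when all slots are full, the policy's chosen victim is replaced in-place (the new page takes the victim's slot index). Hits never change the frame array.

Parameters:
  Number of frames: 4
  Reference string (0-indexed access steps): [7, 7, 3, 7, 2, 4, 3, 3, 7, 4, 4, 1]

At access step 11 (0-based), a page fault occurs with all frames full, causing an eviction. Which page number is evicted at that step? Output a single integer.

Step 0: ref 7 -> FAULT, frames=[7,-,-,-]
Step 1: ref 7 -> HIT, frames=[7,-,-,-]
Step 2: ref 3 -> FAULT, frames=[7,3,-,-]
Step 3: ref 7 -> HIT, frames=[7,3,-,-]
Step 4: ref 2 -> FAULT, frames=[7,3,2,-]
Step 5: ref 4 -> FAULT, frames=[7,3,2,4]
Step 6: ref 3 -> HIT, frames=[7,3,2,4]
Step 7: ref 3 -> HIT, frames=[7,3,2,4]
Step 8: ref 7 -> HIT, frames=[7,3,2,4]
Step 9: ref 4 -> HIT, frames=[7,3,2,4]
Step 10: ref 4 -> HIT, frames=[7,3,2,4]
Step 11: ref 1 -> FAULT, evict 2, frames=[7,3,1,4]
At step 11: evicted page 2

Answer: 2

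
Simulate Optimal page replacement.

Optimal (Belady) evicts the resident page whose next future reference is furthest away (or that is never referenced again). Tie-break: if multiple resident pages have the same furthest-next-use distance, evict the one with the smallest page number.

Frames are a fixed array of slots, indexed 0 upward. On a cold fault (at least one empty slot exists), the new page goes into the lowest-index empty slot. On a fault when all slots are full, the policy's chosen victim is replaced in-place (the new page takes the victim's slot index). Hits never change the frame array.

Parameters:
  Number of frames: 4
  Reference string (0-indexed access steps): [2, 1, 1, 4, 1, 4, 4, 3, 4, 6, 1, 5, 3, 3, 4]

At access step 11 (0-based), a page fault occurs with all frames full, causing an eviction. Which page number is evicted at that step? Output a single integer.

Answer: 1

Derivation:
Step 0: ref 2 -> FAULT, frames=[2,-,-,-]
Step 1: ref 1 -> FAULT, frames=[2,1,-,-]
Step 2: ref 1 -> HIT, frames=[2,1,-,-]
Step 3: ref 4 -> FAULT, frames=[2,1,4,-]
Step 4: ref 1 -> HIT, frames=[2,1,4,-]
Step 5: ref 4 -> HIT, frames=[2,1,4,-]
Step 6: ref 4 -> HIT, frames=[2,1,4,-]
Step 7: ref 3 -> FAULT, frames=[2,1,4,3]
Step 8: ref 4 -> HIT, frames=[2,1,4,3]
Step 9: ref 6 -> FAULT, evict 2, frames=[6,1,4,3]
Step 10: ref 1 -> HIT, frames=[6,1,4,3]
Step 11: ref 5 -> FAULT, evict 1, frames=[6,5,4,3]
At step 11: evicted page 1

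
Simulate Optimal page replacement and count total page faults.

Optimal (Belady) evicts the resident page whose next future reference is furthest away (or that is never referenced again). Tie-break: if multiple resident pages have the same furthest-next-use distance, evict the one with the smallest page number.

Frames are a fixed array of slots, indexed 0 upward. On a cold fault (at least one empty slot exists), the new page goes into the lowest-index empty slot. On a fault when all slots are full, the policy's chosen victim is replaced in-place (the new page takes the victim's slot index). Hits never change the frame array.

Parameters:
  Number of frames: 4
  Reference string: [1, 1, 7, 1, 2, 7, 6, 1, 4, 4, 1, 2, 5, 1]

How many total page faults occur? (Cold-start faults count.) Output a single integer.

Step 0: ref 1 → FAULT, frames=[1,-,-,-]
Step 1: ref 1 → HIT, frames=[1,-,-,-]
Step 2: ref 7 → FAULT, frames=[1,7,-,-]
Step 3: ref 1 → HIT, frames=[1,7,-,-]
Step 4: ref 2 → FAULT, frames=[1,7,2,-]
Step 5: ref 7 → HIT, frames=[1,7,2,-]
Step 6: ref 6 → FAULT, frames=[1,7,2,6]
Step 7: ref 1 → HIT, frames=[1,7,2,6]
Step 8: ref 4 → FAULT (evict 6), frames=[1,7,2,4]
Step 9: ref 4 → HIT, frames=[1,7,2,4]
Step 10: ref 1 → HIT, frames=[1,7,2,4]
Step 11: ref 2 → HIT, frames=[1,7,2,4]
Step 12: ref 5 → FAULT (evict 2), frames=[1,7,5,4]
Step 13: ref 1 → HIT, frames=[1,7,5,4]
Total faults: 6

Answer: 6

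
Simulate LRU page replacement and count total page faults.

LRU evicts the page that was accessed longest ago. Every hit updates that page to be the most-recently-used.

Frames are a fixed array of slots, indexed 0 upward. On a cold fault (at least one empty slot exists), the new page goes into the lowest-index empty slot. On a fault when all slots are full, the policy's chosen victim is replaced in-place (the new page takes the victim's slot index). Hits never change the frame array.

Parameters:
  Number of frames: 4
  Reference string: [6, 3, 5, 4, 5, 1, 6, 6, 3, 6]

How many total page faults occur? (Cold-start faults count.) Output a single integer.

Answer: 7

Derivation:
Step 0: ref 6 → FAULT, frames=[6,-,-,-]
Step 1: ref 3 → FAULT, frames=[6,3,-,-]
Step 2: ref 5 → FAULT, frames=[6,3,5,-]
Step 3: ref 4 → FAULT, frames=[6,3,5,4]
Step 4: ref 5 → HIT, frames=[6,3,5,4]
Step 5: ref 1 → FAULT (evict 6), frames=[1,3,5,4]
Step 6: ref 6 → FAULT (evict 3), frames=[1,6,5,4]
Step 7: ref 6 → HIT, frames=[1,6,5,4]
Step 8: ref 3 → FAULT (evict 4), frames=[1,6,5,3]
Step 9: ref 6 → HIT, frames=[1,6,5,3]
Total faults: 7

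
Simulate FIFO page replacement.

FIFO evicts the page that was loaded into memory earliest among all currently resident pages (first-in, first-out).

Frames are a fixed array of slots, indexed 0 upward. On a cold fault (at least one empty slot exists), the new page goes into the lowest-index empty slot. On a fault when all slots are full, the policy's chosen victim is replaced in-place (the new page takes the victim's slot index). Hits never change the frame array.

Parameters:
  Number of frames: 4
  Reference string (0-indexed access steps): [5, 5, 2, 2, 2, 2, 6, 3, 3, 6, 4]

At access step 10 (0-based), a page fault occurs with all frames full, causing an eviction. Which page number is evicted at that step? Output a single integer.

Answer: 5

Derivation:
Step 0: ref 5 -> FAULT, frames=[5,-,-,-]
Step 1: ref 5 -> HIT, frames=[5,-,-,-]
Step 2: ref 2 -> FAULT, frames=[5,2,-,-]
Step 3: ref 2 -> HIT, frames=[5,2,-,-]
Step 4: ref 2 -> HIT, frames=[5,2,-,-]
Step 5: ref 2 -> HIT, frames=[5,2,-,-]
Step 6: ref 6 -> FAULT, frames=[5,2,6,-]
Step 7: ref 3 -> FAULT, frames=[5,2,6,3]
Step 8: ref 3 -> HIT, frames=[5,2,6,3]
Step 9: ref 6 -> HIT, frames=[5,2,6,3]
Step 10: ref 4 -> FAULT, evict 5, frames=[4,2,6,3]
At step 10: evicted page 5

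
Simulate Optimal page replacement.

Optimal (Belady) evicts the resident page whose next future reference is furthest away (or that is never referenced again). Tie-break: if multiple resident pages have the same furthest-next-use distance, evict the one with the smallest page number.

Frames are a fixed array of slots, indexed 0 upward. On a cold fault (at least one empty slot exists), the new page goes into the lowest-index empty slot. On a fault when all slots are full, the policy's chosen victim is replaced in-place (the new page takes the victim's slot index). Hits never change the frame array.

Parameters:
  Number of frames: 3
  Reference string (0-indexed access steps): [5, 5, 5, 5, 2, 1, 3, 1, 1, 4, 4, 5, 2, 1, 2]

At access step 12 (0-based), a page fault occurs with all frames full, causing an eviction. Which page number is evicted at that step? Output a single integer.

Step 0: ref 5 -> FAULT, frames=[5,-,-]
Step 1: ref 5 -> HIT, frames=[5,-,-]
Step 2: ref 5 -> HIT, frames=[5,-,-]
Step 3: ref 5 -> HIT, frames=[5,-,-]
Step 4: ref 2 -> FAULT, frames=[5,2,-]
Step 5: ref 1 -> FAULT, frames=[5,2,1]
Step 6: ref 3 -> FAULT, evict 2, frames=[5,3,1]
Step 7: ref 1 -> HIT, frames=[5,3,1]
Step 8: ref 1 -> HIT, frames=[5,3,1]
Step 9: ref 4 -> FAULT, evict 3, frames=[5,4,1]
Step 10: ref 4 -> HIT, frames=[5,4,1]
Step 11: ref 5 -> HIT, frames=[5,4,1]
Step 12: ref 2 -> FAULT, evict 4, frames=[5,2,1]
At step 12: evicted page 4

Answer: 4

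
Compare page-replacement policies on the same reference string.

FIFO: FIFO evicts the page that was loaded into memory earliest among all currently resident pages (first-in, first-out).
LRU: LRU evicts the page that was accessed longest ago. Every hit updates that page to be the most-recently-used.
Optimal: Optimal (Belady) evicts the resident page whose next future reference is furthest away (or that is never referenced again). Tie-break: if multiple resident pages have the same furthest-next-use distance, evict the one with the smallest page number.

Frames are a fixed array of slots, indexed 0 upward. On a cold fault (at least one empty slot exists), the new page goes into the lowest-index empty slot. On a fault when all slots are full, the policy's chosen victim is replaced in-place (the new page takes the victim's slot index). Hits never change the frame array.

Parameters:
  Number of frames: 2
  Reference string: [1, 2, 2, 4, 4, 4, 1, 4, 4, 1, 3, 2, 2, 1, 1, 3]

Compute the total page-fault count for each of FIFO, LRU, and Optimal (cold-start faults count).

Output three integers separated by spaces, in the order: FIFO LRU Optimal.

--- FIFO ---
  step 0: ref 1 -> FAULT, frames=[1,-] (faults so far: 1)
  step 1: ref 2 -> FAULT, frames=[1,2] (faults so far: 2)
  step 2: ref 2 -> HIT, frames=[1,2] (faults so far: 2)
  step 3: ref 4 -> FAULT, evict 1, frames=[4,2] (faults so far: 3)
  step 4: ref 4 -> HIT, frames=[4,2] (faults so far: 3)
  step 5: ref 4 -> HIT, frames=[4,2] (faults so far: 3)
  step 6: ref 1 -> FAULT, evict 2, frames=[4,1] (faults so far: 4)
  step 7: ref 4 -> HIT, frames=[4,1] (faults so far: 4)
  step 8: ref 4 -> HIT, frames=[4,1] (faults so far: 4)
  step 9: ref 1 -> HIT, frames=[4,1] (faults so far: 4)
  step 10: ref 3 -> FAULT, evict 4, frames=[3,1] (faults so far: 5)
  step 11: ref 2 -> FAULT, evict 1, frames=[3,2] (faults so far: 6)
  step 12: ref 2 -> HIT, frames=[3,2] (faults so far: 6)
  step 13: ref 1 -> FAULT, evict 3, frames=[1,2] (faults so far: 7)
  step 14: ref 1 -> HIT, frames=[1,2] (faults so far: 7)
  step 15: ref 3 -> FAULT, evict 2, frames=[1,3] (faults so far: 8)
  FIFO total faults: 8
--- LRU ---
  step 0: ref 1 -> FAULT, frames=[1,-] (faults so far: 1)
  step 1: ref 2 -> FAULT, frames=[1,2] (faults so far: 2)
  step 2: ref 2 -> HIT, frames=[1,2] (faults so far: 2)
  step 3: ref 4 -> FAULT, evict 1, frames=[4,2] (faults so far: 3)
  step 4: ref 4 -> HIT, frames=[4,2] (faults so far: 3)
  step 5: ref 4 -> HIT, frames=[4,2] (faults so far: 3)
  step 6: ref 1 -> FAULT, evict 2, frames=[4,1] (faults so far: 4)
  step 7: ref 4 -> HIT, frames=[4,1] (faults so far: 4)
  step 8: ref 4 -> HIT, frames=[4,1] (faults so far: 4)
  step 9: ref 1 -> HIT, frames=[4,1] (faults so far: 4)
  step 10: ref 3 -> FAULT, evict 4, frames=[3,1] (faults so far: 5)
  step 11: ref 2 -> FAULT, evict 1, frames=[3,2] (faults so far: 6)
  step 12: ref 2 -> HIT, frames=[3,2] (faults so far: 6)
  step 13: ref 1 -> FAULT, evict 3, frames=[1,2] (faults so far: 7)
  step 14: ref 1 -> HIT, frames=[1,2] (faults so far: 7)
  step 15: ref 3 -> FAULT, evict 2, frames=[1,3] (faults so far: 8)
  LRU total faults: 8
--- Optimal ---
  step 0: ref 1 -> FAULT, frames=[1,-] (faults so far: 1)
  step 1: ref 2 -> FAULT, frames=[1,2] (faults so far: 2)
  step 2: ref 2 -> HIT, frames=[1,2] (faults so far: 2)
  step 3: ref 4 -> FAULT, evict 2, frames=[1,4] (faults so far: 3)
  step 4: ref 4 -> HIT, frames=[1,4] (faults so far: 3)
  step 5: ref 4 -> HIT, frames=[1,4] (faults so far: 3)
  step 6: ref 1 -> HIT, frames=[1,4] (faults so far: 3)
  step 7: ref 4 -> HIT, frames=[1,4] (faults so far: 3)
  step 8: ref 4 -> HIT, frames=[1,4] (faults so far: 3)
  step 9: ref 1 -> HIT, frames=[1,4] (faults so far: 3)
  step 10: ref 3 -> FAULT, evict 4, frames=[1,3] (faults so far: 4)
  step 11: ref 2 -> FAULT, evict 3, frames=[1,2] (faults so far: 5)
  step 12: ref 2 -> HIT, frames=[1,2] (faults so far: 5)
  step 13: ref 1 -> HIT, frames=[1,2] (faults so far: 5)
  step 14: ref 1 -> HIT, frames=[1,2] (faults so far: 5)
  step 15: ref 3 -> FAULT, evict 1, frames=[3,2] (faults so far: 6)
  Optimal total faults: 6

Answer: 8 8 6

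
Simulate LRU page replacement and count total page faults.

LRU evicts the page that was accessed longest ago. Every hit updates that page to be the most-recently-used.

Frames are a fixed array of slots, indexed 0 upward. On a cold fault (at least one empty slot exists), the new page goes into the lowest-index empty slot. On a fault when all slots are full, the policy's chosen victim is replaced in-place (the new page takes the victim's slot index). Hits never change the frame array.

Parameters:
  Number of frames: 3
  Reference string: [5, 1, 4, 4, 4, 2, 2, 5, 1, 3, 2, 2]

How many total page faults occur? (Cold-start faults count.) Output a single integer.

Step 0: ref 5 → FAULT, frames=[5,-,-]
Step 1: ref 1 → FAULT, frames=[5,1,-]
Step 2: ref 4 → FAULT, frames=[5,1,4]
Step 3: ref 4 → HIT, frames=[5,1,4]
Step 4: ref 4 → HIT, frames=[5,1,4]
Step 5: ref 2 → FAULT (evict 5), frames=[2,1,4]
Step 6: ref 2 → HIT, frames=[2,1,4]
Step 7: ref 5 → FAULT (evict 1), frames=[2,5,4]
Step 8: ref 1 → FAULT (evict 4), frames=[2,5,1]
Step 9: ref 3 → FAULT (evict 2), frames=[3,5,1]
Step 10: ref 2 → FAULT (evict 5), frames=[3,2,1]
Step 11: ref 2 → HIT, frames=[3,2,1]
Total faults: 8

Answer: 8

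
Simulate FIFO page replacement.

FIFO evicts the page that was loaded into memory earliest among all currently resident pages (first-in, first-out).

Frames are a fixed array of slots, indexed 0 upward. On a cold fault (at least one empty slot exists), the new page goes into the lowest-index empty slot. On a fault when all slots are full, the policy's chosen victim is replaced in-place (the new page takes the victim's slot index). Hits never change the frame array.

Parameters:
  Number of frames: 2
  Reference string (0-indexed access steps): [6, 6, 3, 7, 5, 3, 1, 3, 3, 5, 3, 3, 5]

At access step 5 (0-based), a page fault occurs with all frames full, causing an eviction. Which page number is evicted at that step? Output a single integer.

Step 0: ref 6 -> FAULT, frames=[6,-]
Step 1: ref 6 -> HIT, frames=[6,-]
Step 2: ref 3 -> FAULT, frames=[6,3]
Step 3: ref 7 -> FAULT, evict 6, frames=[7,3]
Step 4: ref 5 -> FAULT, evict 3, frames=[7,5]
Step 5: ref 3 -> FAULT, evict 7, frames=[3,5]
At step 5: evicted page 7

Answer: 7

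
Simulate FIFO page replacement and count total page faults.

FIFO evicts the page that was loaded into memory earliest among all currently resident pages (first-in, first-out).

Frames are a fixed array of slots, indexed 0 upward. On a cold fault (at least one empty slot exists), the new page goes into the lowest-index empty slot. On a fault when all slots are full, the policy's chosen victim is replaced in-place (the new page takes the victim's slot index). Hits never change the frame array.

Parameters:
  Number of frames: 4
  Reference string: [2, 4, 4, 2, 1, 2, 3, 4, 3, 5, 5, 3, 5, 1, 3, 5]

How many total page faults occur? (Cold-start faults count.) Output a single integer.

Step 0: ref 2 → FAULT, frames=[2,-,-,-]
Step 1: ref 4 → FAULT, frames=[2,4,-,-]
Step 2: ref 4 → HIT, frames=[2,4,-,-]
Step 3: ref 2 → HIT, frames=[2,4,-,-]
Step 4: ref 1 → FAULT, frames=[2,4,1,-]
Step 5: ref 2 → HIT, frames=[2,4,1,-]
Step 6: ref 3 → FAULT, frames=[2,4,1,3]
Step 7: ref 4 → HIT, frames=[2,4,1,3]
Step 8: ref 3 → HIT, frames=[2,4,1,3]
Step 9: ref 5 → FAULT (evict 2), frames=[5,4,1,3]
Step 10: ref 5 → HIT, frames=[5,4,1,3]
Step 11: ref 3 → HIT, frames=[5,4,1,3]
Step 12: ref 5 → HIT, frames=[5,4,1,3]
Step 13: ref 1 → HIT, frames=[5,4,1,3]
Step 14: ref 3 → HIT, frames=[5,4,1,3]
Step 15: ref 5 → HIT, frames=[5,4,1,3]
Total faults: 5

Answer: 5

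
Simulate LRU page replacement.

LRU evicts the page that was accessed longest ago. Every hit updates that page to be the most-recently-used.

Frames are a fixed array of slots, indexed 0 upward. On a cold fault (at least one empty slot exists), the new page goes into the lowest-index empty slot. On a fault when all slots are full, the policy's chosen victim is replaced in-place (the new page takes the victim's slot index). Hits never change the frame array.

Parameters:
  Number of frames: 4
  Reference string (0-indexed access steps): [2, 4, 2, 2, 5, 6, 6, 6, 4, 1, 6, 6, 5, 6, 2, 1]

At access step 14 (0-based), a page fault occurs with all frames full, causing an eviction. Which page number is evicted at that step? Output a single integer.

Step 0: ref 2 -> FAULT, frames=[2,-,-,-]
Step 1: ref 4 -> FAULT, frames=[2,4,-,-]
Step 2: ref 2 -> HIT, frames=[2,4,-,-]
Step 3: ref 2 -> HIT, frames=[2,4,-,-]
Step 4: ref 5 -> FAULT, frames=[2,4,5,-]
Step 5: ref 6 -> FAULT, frames=[2,4,5,6]
Step 6: ref 6 -> HIT, frames=[2,4,5,6]
Step 7: ref 6 -> HIT, frames=[2,4,5,6]
Step 8: ref 4 -> HIT, frames=[2,4,5,6]
Step 9: ref 1 -> FAULT, evict 2, frames=[1,4,5,6]
Step 10: ref 6 -> HIT, frames=[1,4,5,6]
Step 11: ref 6 -> HIT, frames=[1,4,5,6]
Step 12: ref 5 -> HIT, frames=[1,4,5,6]
Step 13: ref 6 -> HIT, frames=[1,4,5,6]
Step 14: ref 2 -> FAULT, evict 4, frames=[1,2,5,6]
At step 14: evicted page 4

Answer: 4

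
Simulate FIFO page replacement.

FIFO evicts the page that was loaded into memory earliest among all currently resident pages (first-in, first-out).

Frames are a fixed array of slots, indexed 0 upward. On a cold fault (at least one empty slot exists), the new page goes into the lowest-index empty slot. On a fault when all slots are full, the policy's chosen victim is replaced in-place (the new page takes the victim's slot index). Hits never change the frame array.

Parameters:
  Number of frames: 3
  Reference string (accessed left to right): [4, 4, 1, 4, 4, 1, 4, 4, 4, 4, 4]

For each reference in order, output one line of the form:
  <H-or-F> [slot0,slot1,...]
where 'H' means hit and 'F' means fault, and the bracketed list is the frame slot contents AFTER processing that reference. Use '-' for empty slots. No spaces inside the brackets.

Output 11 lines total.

F [4,-,-]
H [4,-,-]
F [4,1,-]
H [4,1,-]
H [4,1,-]
H [4,1,-]
H [4,1,-]
H [4,1,-]
H [4,1,-]
H [4,1,-]
H [4,1,-]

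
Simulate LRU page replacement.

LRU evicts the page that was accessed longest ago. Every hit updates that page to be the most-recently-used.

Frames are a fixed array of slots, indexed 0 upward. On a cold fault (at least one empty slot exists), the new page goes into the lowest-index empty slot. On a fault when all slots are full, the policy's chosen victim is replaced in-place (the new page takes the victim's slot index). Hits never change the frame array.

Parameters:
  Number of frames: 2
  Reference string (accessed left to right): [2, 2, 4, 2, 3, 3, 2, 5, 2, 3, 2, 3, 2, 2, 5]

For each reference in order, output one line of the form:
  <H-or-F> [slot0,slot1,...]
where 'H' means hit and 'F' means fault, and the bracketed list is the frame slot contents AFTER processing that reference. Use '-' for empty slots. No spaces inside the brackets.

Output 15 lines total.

F [2,-]
H [2,-]
F [2,4]
H [2,4]
F [2,3]
H [2,3]
H [2,3]
F [2,5]
H [2,5]
F [2,3]
H [2,3]
H [2,3]
H [2,3]
H [2,3]
F [2,5]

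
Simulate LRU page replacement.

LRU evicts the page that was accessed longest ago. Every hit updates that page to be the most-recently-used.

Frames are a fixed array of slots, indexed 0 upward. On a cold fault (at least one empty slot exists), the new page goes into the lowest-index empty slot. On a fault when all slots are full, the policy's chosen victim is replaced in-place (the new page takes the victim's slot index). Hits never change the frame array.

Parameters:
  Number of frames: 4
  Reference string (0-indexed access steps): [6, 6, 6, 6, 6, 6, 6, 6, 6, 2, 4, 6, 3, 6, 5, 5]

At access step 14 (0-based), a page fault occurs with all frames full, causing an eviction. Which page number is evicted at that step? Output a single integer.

Answer: 2

Derivation:
Step 0: ref 6 -> FAULT, frames=[6,-,-,-]
Step 1: ref 6 -> HIT, frames=[6,-,-,-]
Step 2: ref 6 -> HIT, frames=[6,-,-,-]
Step 3: ref 6 -> HIT, frames=[6,-,-,-]
Step 4: ref 6 -> HIT, frames=[6,-,-,-]
Step 5: ref 6 -> HIT, frames=[6,-,-,-]
Step 6: ref 6 -> HIT, frames=[6,-,-,-]
Step 7: ref 6 -> HIT, frames=[6,-,-,-]
Step 8: ref 6 -> HIT, frames=[6,-,-,-]
Step 9: ref 2 -> FAULT, frames=[6,2,-,-]
Step 10: ref 4 -> FAULT, frames=[6,2,4,-]
Step 11: ref 6 -> HIT, frames=[6,2,4,-]
Step 12: ref 3 -> FAULT, frames=[6,2,4,3]
Step 13: ref 6 -> HIT, frames=[6,2,4,3]
Step 14: ref 5 -> FAULT, evict 2, frames=[6,5,4,3]
At step 14: evicted page 2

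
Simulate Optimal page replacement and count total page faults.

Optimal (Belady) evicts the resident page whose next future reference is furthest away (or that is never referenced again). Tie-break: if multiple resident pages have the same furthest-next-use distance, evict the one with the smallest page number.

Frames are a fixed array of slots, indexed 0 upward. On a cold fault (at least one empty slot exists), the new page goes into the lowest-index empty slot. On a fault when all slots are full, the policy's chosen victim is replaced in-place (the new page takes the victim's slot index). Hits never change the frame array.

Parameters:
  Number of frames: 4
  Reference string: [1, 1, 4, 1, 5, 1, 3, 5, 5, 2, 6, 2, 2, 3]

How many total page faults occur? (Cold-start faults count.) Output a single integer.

Answer: 6

Derivation:
Step 0: ref 1 → FAULT, frames=[1,-,-,-]
Step 1: ref 1 → HIT, frames=[1,-,-,-]
Step 2: ref 4 → FAULT, frames=[1,4,-,-]
Step 3: ref 1 → HIT, frames=[1,4,-,-]
Step 4: ref 5 → FAULT, frames=[1,4,5,-]
Step 5: ref 1 → HIT, frames=[1,4,5,-]
Step 6: ref 3 → FAULT, frames=[1,4,5,3]
Step 7: ref 5 → HIT, frames=[1,4,5,3]
Step 8: ref 5 → HIT, frames=[1,4,5,3]
Step 9: ref 2 → FAULT (evict 1), frames=[2,4,5,3]
Step 10: ref 6 → FAULT (evict 4), frames=[2,6,5,3]
Step 11: ref 2 → HIT, frames=[2,6,5,3]
Step 12: ref 2 → HIT, frames=[2,6,5,3]
Step 13: ref 3 → HIT, frames=[2,6,5,3]
Total faults: 6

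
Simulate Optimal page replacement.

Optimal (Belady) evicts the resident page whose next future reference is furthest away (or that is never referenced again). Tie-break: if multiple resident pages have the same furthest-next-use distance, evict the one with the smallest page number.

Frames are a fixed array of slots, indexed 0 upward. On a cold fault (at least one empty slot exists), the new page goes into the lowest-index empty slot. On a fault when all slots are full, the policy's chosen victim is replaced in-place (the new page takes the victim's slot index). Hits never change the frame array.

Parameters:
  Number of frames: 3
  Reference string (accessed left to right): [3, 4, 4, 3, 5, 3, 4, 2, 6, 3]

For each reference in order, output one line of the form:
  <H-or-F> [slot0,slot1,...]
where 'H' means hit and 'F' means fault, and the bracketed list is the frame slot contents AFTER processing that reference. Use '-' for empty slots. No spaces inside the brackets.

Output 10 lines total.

F [3,-,-]
F [3,4,-]
H [3,4,-]
H [3,4,-]
F [3,4,5]
H [3,4,5]
H [3,4,5]
F [3,2,5]
F [3,6,5]
H [3,6,5]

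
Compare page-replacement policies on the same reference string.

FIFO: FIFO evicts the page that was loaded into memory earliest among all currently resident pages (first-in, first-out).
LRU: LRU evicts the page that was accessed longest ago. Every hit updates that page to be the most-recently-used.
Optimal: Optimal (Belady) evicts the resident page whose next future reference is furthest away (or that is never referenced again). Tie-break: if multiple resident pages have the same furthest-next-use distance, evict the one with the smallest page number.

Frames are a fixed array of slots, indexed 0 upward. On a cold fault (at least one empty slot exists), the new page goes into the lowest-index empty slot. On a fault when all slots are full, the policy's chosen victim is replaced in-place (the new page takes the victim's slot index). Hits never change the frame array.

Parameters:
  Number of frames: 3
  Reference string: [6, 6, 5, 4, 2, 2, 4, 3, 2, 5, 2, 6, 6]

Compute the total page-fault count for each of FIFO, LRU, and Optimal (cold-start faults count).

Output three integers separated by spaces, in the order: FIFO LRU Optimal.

Answer: 7 7 6

Derivation:
--- FIFO ---
  step 0: ref 6 -> FAULT, frames=[6,-,-] (faults so far: 1)
  step 1: ref 6 -> HIT, frames=[6,-,-] (faults so far: 1)
  step 2: ref 5 -> FAULT, frames=[6,5,-] (faults so far: 2)
  step 3: ref 4 -> FAULT, frames=[6,5,4] (faults so far: 3)
  step 4: ref 2 -> FAULT, evict 6, frames=[2,5,4] (faults so far: 4)
  step 5: ref 2 -> HIT, frames=[2,5,4] (faults so far: 4)
  step 6: ref 4 -> HIT, frames=[2,5,4] (faults so far: 4)
  step 7: ref 3 -> FAULT, evict 5, frames=[2,3,4] (faults so far: 5)
  step 8: ref 2 -> HIT, frames=[2,3,4] (faults so far: 5)
  step 9: ref 5 -> FAULT, evict 4, frames=[2,3,5] (faults so far: 6)
  step 10: ref 2 -> HIT, frames=[2,3,5] (faults so far: 6)
  step 11: ref 6 -> FAULT, evict 2, frames=[6,3,5] (faults so far: 7)
  step 12: ref 6 -> HIT, frames=[6,3,5] (faults so far: 7)
  FIFO total faults: 7
--- LRU ---
  step 0: ref 6 -> FAULT, frames=[6,-,-] (faults so far: 1)
  step 1: ref 6 -> HIT, frames=[6,-,-] (faults so far: 1)
  step 2: ref 5 -> FAULT, frames=[6,5,-] (faults so far: 2)
  step 3: ref 4 -> FAULT, frames=[6,5,4] (faults so far: 3)
  step 4: ref 2 -> FAULT, evict 6, frames=[2,5,4] (faults so far: 4)
  step 5: ref 2 -> HIT, frames=[2,5,4] (faults so far: 4)
  step 6: ref 4 -> HIT, frames=[2,5,4] (faults so far: 4)
  step 7: ref 3 -> FAULT, evict 5, frames=[2,3,4] (faults so far: 5)
  step 8: ref 2 -> HIT, frames=[2,3,4] (faults so far: 5)
  step 9: ref 5 -> FAULT, evict 4, frames=[2,3,5] (faults so far: 6)
  step 10: ref 2 -> HIT, frames=[2,3,5] (faults so far: 6)
  step 11: ref 6 -> FAULT, evict 3, frames=[2,6,5] (faults so far: 7)
  step 12: ref 6 -> HIT, frames=[2,6,5] (faults so far: 7)
  LRU total faults: 7
--- Optimal ---
  step 0: ref 6 -> FAULT, frames=[6,-,-] (faults so far: 1)
  step 1: ref 6 -> HIT, frames=[6,-,-] (faults so far: 1)
  step 2: ref 5 -> FAULT, frames=[6,5,-] (faults so far: 2)
  step 3: ref 4 -> FAULT, frames=[6,5,4] (faults so far: 3)
  step 4: ref 2 -> FAULT, evict 6, frames=[2,5,4] (faults so far: 4)
  step 5: ref 2 -> HIT, frames=[2,5,4] (faults so far: 4)
  step 6: ref 4 -> HIT, frames=[2,5,4] (faults so far: 4)
  step 7: ref 3 -> FAULT, evict 4, frames=[2,5,3] (faults so far: 5)
  step 8: ref 2 -> HIT, frames=[2,5,3] (faults so far: 5)
  step 9: ref 5 -> HIT, frames=[2,5,3] (faults so far: 5)
  step 10: ref 2 -> HIT, frames=[2,5,3] (faults so far: 5)
  step 11: ref 6 -> FAULT, evict 2, frames=[6,5,3] (faults so far: 6)
  step 12: ref 6 -> HIT, frames=[6,5,3] (faults so far: 6)
  Optimal total faults: 6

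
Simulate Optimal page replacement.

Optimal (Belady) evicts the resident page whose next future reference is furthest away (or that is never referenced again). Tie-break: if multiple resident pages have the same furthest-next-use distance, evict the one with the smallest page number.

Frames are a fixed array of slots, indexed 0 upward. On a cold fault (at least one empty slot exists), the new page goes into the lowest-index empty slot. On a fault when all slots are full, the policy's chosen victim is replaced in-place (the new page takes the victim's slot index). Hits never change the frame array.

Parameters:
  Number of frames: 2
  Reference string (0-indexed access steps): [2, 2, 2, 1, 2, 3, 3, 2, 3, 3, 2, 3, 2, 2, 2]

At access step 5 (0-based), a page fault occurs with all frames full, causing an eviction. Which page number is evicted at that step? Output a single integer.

Step 0: ref 2 -> FAULT, frames=[2,-]
Step 1: ref 2 -> HIT, frames=[2,-]
Step 2: ref 2 -> HIT, frames=[2,-]
Step 3: ref 1 -> FAULT, frames=[2,1]
Step 4: ref 2 -> HIT, frames=[2,1]
Step 5: ref 3 -> FAULT, evict 1, frames=[2,3]
At step 5: evicted page 1

Answer: 1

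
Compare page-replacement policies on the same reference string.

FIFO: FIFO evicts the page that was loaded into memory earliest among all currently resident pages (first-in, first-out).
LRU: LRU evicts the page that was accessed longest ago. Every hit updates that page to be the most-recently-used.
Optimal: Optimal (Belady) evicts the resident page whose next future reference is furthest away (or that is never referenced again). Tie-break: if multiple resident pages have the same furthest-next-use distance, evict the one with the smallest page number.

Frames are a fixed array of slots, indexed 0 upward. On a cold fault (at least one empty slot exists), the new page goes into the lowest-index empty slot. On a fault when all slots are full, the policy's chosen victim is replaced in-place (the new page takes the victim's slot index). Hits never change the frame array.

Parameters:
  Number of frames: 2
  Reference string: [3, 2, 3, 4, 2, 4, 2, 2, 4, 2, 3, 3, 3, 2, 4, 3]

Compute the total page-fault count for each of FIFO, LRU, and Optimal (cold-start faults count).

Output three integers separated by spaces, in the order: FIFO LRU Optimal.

--- FIFO ---
  step 0: ref 3 -> FAULT, frames=[3,-] (faults so far: 1)
  step 1: ref 2 -> FAULT, frames=[3,2] (faults so far: 2)
  step 2: ref 3 -> HIT, frames=[3,2] (faults so far: 2)
  step 3: ref 4 -> FAULT, evict 3, frames=[4,2] (faults so far: 3)
  step 4: ref 2 -> HIT, frames=[4,2] (faults so far: 3)
  step 5: ref 4 -> HIT, frames=[4,2] (faults so far: 3)
  step 6: ref 2 -> HIT, frames=[4,2] (faults so far: 3)
  step 7: ref 2 -> HIT, frames=[4,2] (faults so far: 3)
  step 8: ref 4 -> HIT, frames=[4,2] (faults so far: 3)
  step 9: ref 2 -> HIT, frames=[4,2] (faults so far: 3)
  step 10: ref 3 -> FAULT, evict 2, frames=[4,3] (faults so far: 4)
  step 11: ref 3 -> HIT, frames=[4,3] (faults so far: 4)
  step 12: ref 3 -> HIT, frames=[4,3] (faults so far: 4)
  step 13: ref 2 -> FAULT, evict 4, frames=[2,3] (faults so far: 5)
  step 14: ref 4 -> FAULT, evict 3, frames=[2,4] (faults so far: 6)
  step 15: ref 3 -> FAULT, evict 2, frames=[3,4] (faults so far: 7)
  FIFO total faults: 7
--- LRU ---
  step 0: ref 3 -> FAULT, frames=[3,-] (faults so far: 1)
  step 1: ref 2 -> FAULT, frames=[3,2] (faults so far: 2)
  step 2: ref 3 -> HIT, frames=[3,2] (faults so far: 2)
  step 3: ref 4 -> FAULT, evict 2, frames=[3,4] (faults so far: 3)
  step 4: ref 2 -> FAULT, evict 3, frames=[2,4] (faults so far: 4)
  step 5: ref 4 -> HIT, frames=[2,4] (faults so far: 4)
  step 6: ref 2 -> HIT, frames=[2,4] (faults so far: 4)
  step 7: ref 2 -> HIT, frames=[2,4] (faults so far: 4)
  step 8: ref 4 -> HIT, frames=[2,4] (faults so far: 4)
  step 9: ref 2 -> HIT, frames=[2,4] (faults so far: 4)
  step 10: ref 3 -> FAULT, evict 4, frames=[2,3] (faults so far: 5)
  step 11: ref 3 -> HIT, frames=[2,3] (faults so far: 5)
  step 12: ref 3 -> HIT, frames=[2,3] (faults so far: 5)
  step 13: ref 2 -> HIT, frames=[2,3] (faults so far: 5)
  step 14: ref 4 -> FAULT, evict 3, frames=[2,4] (faults so far: 6)
  step 15: ref 3 -> FAULT, evict 2, frames=[3,4] (faults so far: 7)
  LRU total faults: 7
--- Optimal ---
  step 0: ref 3 -> FAULT, frames=[3,-] (faults so far: 1)
  step 1: ref 2 -> FAULT, frames=[3,2] (faults so far: 2)
  step 2: ref 3 -> HIT, frames=[3,2] (faults so far: 2)
  step 3: ref 4 -> FAULT, evict 3, frames=[4,2] (faults so far: 3)
  step 4: ref 2 -> HIT, frames=[4,2] (faults so far: 3)
  step 5: ref 4 -> HIT, frames=[4,2] (faults so far: 3)
  step 6: ref 2 -> HIT, frames=[4,2] (faults so far: 3)
  step 7: ref 2 -> HIT, frames=[4,2] (faults so far: 3)
  step 8: ref 4 -> HIT, frames=[4,2] (faults so far: 3)
  step 9: ref 2 -> HIT, frames=[4,2] (faults so far: 3)
  step 10: ref 3 -> FAULT, evict 4, frames=[3,2] (faults so far: 4)
  step 11: ref 3 -> HIT, frames=[3,2] (faults so far: 4)
  step 12: ref 3 -> HIT, frames=[3,2] (faults so far: 4)
  step 13: ref 2 -> HIT, frames=[3,2] (faults so far: 4)
  step 14: ref 4 -> FAULT, evict 2, frames=[3,4] (faults so far: 5)
  step 15: ref 3 -> HIT, frames=[3,4] (faults so far: 5)
  Optimal total faults: 5

Answer: 7 7 5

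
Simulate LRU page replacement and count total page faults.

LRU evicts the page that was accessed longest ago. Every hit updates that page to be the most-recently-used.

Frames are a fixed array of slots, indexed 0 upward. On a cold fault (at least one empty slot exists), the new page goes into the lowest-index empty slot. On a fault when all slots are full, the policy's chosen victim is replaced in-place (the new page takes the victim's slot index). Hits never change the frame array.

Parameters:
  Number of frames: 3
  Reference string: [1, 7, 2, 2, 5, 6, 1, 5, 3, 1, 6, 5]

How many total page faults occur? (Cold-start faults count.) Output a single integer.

Answer: 9

Derivation:
Step 0: ref 1 → FAULT, frames=[1,-,-]
Step 1: ref 7 → FAULT, frames=[1,7,-]
Step 2: ref 2 → FAULT, frames=[1,7,2]
Step 3: ref 2 → HIT, frames=[1,7,2]
Step 4: ref 5 → FAULT (evict 1), frames=[5,7,2]
Step 5: ref 6 → FAULT (evict 7), frames=[5,6,2]
Step 6: ref 1 → FAULT (evict 2), frames=[5,6,1]
Step 7: ref 5 → HIT, frames=[5,6,1]
Step 8: ref 3 → FAULT (evict 6), frames=[5,3,1]
Step 9: ref 1 → HIT, frames=[5,3,1]
Step 10: ref 6 → FAULT (evict 5), frames=[6,3,1]
Step 11: ref 5 → FAULT (evict 3), frames=[6,5,1]
Total faults: 9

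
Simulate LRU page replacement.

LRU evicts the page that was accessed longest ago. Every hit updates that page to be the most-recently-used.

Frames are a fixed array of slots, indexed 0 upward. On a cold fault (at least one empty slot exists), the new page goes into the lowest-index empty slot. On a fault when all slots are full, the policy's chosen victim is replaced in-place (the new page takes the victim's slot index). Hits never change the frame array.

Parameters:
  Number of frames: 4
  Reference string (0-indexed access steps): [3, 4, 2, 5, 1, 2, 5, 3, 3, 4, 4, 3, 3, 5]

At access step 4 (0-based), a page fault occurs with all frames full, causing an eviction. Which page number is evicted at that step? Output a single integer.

Step 0: ref 3 -> FAULT, frames=[3,-,-,-]
Step 1: ref 4 -> FAULT, frames=[3,4,-,-]
Step 2: ref 2 -> FAULT, frames=[3,4,2,-]
Step 3: ref 5 -> FAULT, frames=[3,4,2,5]
Step 4: ref 1 -> FAULT, evict 3, frames=[1,4,2,5]
At step 4: evicted page 3

Answer: 3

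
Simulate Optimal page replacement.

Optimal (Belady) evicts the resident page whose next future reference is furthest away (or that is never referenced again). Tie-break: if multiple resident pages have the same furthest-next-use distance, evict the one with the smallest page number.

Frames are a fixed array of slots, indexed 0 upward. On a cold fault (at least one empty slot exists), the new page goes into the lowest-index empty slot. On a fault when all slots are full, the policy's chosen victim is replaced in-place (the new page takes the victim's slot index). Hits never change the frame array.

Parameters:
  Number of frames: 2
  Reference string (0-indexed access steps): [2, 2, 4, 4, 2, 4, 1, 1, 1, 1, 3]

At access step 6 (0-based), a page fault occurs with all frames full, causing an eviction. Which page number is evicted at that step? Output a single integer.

Step 0: ref 2 -> FAULT, frames=[2,-]
Step 1: ref 2 -> HIT, frames=[2,-]
Step 2: ref 4 -> FAULT, frames=[2,4]
Step 3: ref 4 -> HIT, frames=[2,4]
Step 4: ref 2 -> HIT, frames=[2,4]
Step 5: ref 4 -> HIT, frames=[2,4]
Step 6: ref 1 -> FAULT, evict 2, frames=[1,4]
At step 6: evicted page 2

Answer: 2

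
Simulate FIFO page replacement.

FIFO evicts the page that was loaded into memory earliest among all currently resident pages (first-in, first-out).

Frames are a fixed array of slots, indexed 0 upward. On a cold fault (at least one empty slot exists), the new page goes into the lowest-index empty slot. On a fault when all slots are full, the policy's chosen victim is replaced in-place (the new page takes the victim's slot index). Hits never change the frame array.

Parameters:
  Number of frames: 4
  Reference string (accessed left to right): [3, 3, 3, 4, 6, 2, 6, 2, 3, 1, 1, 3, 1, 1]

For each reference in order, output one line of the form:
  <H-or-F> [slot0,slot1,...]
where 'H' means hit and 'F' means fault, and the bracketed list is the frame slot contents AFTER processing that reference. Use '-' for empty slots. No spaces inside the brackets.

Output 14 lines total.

F [3,-,-,-]
H [3,-,-,-]
H [3,-,-,-]
F [3,4,-,-]
F [3,4,6,-]
F [3,4,6,2]
H [3,4,6,2]
H [3,4,6,2]
H [3,4,6,2]
F [1,4,6,2]
H [1,4,6,2]
F [1,3,6,2]
H [1,3,6,2]
H [1,3,6,2]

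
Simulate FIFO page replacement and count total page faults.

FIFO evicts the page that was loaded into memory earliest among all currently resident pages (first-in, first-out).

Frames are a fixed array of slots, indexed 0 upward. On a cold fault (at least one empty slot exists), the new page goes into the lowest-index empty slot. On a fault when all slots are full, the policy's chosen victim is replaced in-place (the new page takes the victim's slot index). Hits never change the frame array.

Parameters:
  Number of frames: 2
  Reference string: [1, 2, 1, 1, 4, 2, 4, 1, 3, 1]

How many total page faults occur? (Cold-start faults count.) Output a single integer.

Step 0: ref 1 → FAULT, frames=[1,-]
Step 1: ref 2 → FAULT, frames=[1,2]
Step 2: ref 1 → HIT, frames=[1,2]
Step 3: ref 1 → HIT, frames=[1,2]
Step 4: ref 4 → FAULT (evict 1), frames=[4,2]
Step 5: ref 2 → HIT, frames=[4,2]
Step 6: ref 4 → HIT, frames=[4,2]
Step 7: ref 1 → FAULT (evict 2), frames=[4,1]
Step 8: ref 3 → FAULT (evict 4), frames=[3,1]
Step 9: ref 1 → HIT, frames=[3,1]
Total faults: 5

Answer: 5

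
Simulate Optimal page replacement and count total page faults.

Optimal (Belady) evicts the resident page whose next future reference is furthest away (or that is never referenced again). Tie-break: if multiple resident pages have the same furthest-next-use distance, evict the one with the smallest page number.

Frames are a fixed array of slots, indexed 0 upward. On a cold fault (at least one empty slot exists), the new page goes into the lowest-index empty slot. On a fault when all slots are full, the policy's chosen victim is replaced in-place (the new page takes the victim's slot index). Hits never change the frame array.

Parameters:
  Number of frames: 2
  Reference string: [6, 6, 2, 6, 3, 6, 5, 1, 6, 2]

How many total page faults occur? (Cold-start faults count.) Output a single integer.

Answer: 6

Derivation:
Step 0: ref 6 → FAULT, frames=[6,-]
Step 1: ref 6 → HIT, frames=[6,-]
Step 2: ref 2 → FAULT, frames=[6,2]
Step 3: ref 6 → HIT, frames=[6,2]
Step 4: ref 3 → FAULT (evict 2), frames=[6,3]
Step 5: ref 6 → HIT, frames=[6,3]
Step 6: ref 5 → FAULT (evict 3), frames=[6,5]
Step 7: ref 1 → FAULT (evict 5), frames=[6,1]
Step 8: ref 6 → HIT, frames=[6,1]
Step 9: ref 2 → FAULT (evict 1), frames=[6,2]
Total faults: 6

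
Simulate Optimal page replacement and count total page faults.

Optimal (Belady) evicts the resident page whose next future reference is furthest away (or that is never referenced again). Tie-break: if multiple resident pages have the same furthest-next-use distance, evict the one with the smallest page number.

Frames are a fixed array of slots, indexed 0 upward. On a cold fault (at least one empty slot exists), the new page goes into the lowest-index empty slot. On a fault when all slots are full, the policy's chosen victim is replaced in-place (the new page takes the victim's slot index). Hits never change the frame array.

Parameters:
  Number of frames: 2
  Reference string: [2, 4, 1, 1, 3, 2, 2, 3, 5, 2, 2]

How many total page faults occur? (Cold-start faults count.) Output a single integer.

Step 0: ref 2 → FAULT, frames=[2,-]
Step 1: ref 4 → FAULT, frames=[2,4]
Step 2: ref 1 → FAULT (evict 4), frames=[2,1]
Step 3: ref 1 → HIT, frames=[2,1]
Step 4: ref 3 → FAULT (evict 1), frames=[2,3]
Step 5: ref 2 → HIT, frames=[2,3]
Step 6: ref 2 → HIT, frames=[2,3]
Step 7: ref 3 → HIT, frames=[2,3]
Step 8: ref 5 → FAULT (evict 3), frames=[2,5]
Step 9: ref 2 → HIT, frames=[2,5]
Step 10: ref 2 → HIT, frames=[2,5]
Total faults: 5

Answer: 5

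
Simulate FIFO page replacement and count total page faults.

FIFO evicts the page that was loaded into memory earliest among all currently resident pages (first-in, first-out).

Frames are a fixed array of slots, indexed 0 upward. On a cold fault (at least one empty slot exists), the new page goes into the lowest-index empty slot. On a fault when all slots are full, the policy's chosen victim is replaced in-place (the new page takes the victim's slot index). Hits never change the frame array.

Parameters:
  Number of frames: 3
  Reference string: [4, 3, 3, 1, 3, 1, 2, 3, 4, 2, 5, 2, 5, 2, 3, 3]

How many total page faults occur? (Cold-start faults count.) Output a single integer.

Step 0: ref 4 → FAULT, frames=[4,-,-]
Step 1: ref 3 → FAULT, frames=[4,3,-]
Step 2: ref 3 → HIT, frames=[4,3,-]
Step 3: ref 1 → FAULT, frames=[4,3,1]
Step 4: ref 3 → HIT, frames=[4,3,1]
Step 5: ref 1 → HIT, frames=[4,3,1]
Step 6: ref 2 → FAULT (evict 4), frames=[2,3,1]
Step 7: ref 3 → HIT, frames=[2,3,1]
Step 8: ref 4 → FAULT (evict 3), frames=[2,4,1]
Step 9: ref 2 → HIT, frames=[2,4,1]
Step 10: ref 5 → FAULT (evict 1), frames=[2,4,5]
Step 11: ref 2 → HIT, frames=[2,4,5]
Step 12: ref 5 → HIT, frames=[2,4,5]
Step 13: ref 2 → HIT, frames=[2,4,5]
Step 14: ref 3 → FAULT (evict 2), frames=[3,4,5]
Step 15: ref 3 → HIT, frames=[3,4,5]
Total faults: 7

Answer: 7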